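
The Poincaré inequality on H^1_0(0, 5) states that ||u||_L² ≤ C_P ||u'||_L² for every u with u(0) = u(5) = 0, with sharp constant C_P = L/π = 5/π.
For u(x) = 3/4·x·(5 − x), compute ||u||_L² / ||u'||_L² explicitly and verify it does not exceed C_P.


||u||_L² / ||u'||_L² = sqrt(10)/2 < C_P = 5/π.

u(x) = 3/4·x·(5 − x), so u'(x) = 15/4 - 3*x/2.
u(x) = 3/4·x·(5 − x) vanishes at x = 0 and x = 5, so u ∈ H^1_0(0, 5). Differentiate via the product rule and integrate the resulting polynomials term by term.
  ∫_0^5 u² dx = ∫_0^5 (9*x^4/16 - 45*x^3/8 + 225*x^2/16) dx. Term by term:
    ∫_0^5 9*x^4/16 dx = 5625/16;  ∫_0^5 -45*x^3/8 dx = -28125/32;  ∫_0^5 225*x^2/16 dx = 9375/16.
  Sum: 5625/16 − 28125/32 + 9375/16 = 1875/32.
  ∫_0^5 (u')² dx = ∫_0^5 (9*x^2/4 - 45*x/4 + 225/16) dx. Term by term:
    ∫_0^5 9*x^2/4 dx = 375/4;  ∫_0^5 -45*x/4 dx = -1125/8;  ∫_0^5 225/16 dx = 1125/16.
  Sum: 375/4 − 1125/8 + 1125/16 = 375/16.
∫_0^5 u² dx = 1875/32, so ||u||_L² = 25*sqrt(6)/8.
∫_0^5 (u')² dx = 375/16, so ||u'||_L² = 5*sqrt(15)/4.
Ratio ||u||_L² / ||u'||_L² = sqrt(10)/2.
Sharp Poincaré constant on H^1_0(0, 5) is C_P = L/π = 5/π, achieved by sin(π/5·x).
A polynomial bump cannot attain the sharp Poincaré constant (only the first sine eigenfunction does), so the ratio is strictly less than C_P, consistent with ||u||_L² ≤ C_P ||u'||_L².


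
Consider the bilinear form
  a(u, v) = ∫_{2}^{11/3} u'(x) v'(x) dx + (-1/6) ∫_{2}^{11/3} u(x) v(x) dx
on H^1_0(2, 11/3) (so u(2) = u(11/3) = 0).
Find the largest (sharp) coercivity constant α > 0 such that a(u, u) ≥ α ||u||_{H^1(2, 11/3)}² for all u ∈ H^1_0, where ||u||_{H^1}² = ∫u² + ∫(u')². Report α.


α = (-25 + 54*π^2)/(6*(25 + 9*π^2))

Coercivity of a(·,·) on H^1_0(2, 11/3) means a(u, u) ≥ α ||u||_{H^1}² for every u ∈ H^1_0.
The interval has length L = 5/3, and Poincaré/coercivity depend only on L. Here a(u, u) = ∫(u')² + (-1/6)·∫u².
Here c = -1/6 < 0 with |c| < (π/L)² = 9*π^2/25, so coercivity still holds. The condition a(u,u) ≥ α||u||_{H^1}² reads (1−α)∫(u')² ≥ (α−c)∫u². Any admissible α is ≤ 1 (rapidly oscillating u have ∫u²/∫(u')² → 0), and α = 1 would force 0 ≥ (1−c)∫u², impossible since c < 1; so 1−α > 0. By the sharp Poincaré inequality on H^1_0 of an interval of length L, ∫(u')² ≥ (π/L)²∫u² with equality for the first sine mode sin(π(x−x₀)/L) (x₀ the left endpoint), so the inequality holds for all u iff (1−α)(π/L)² ≥ α − c, i.e. α ≤ ((π/L)² + c)/((π/L)² + 1) = (1 + c(L/π)²)/(1 + (L/π)²). (Direct route, valid since c ≤ 0: Poincaré gives c∫u² ≥ c(L/π)²∫(u')², so a(u,u) ≥ (1 + c(L/π)²)∫(u')², while ||u||_{H^1}² ≤ (1 + (L/π)²)∫(u')²; dividing yields the same α.) With (π/L)² = 9*π^2/25 and c = -1/6, the largest admissible constant is α = ((π/L)² + c)/((π/L)² + 1).
Simplifying, α = (-25 + 54*π^2)/(6*(25 + 9*π^2)).


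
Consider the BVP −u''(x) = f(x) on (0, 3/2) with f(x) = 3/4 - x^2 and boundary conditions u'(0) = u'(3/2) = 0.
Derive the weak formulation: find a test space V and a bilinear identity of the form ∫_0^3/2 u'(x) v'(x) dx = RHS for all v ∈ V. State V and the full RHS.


V = H^1(0, 3/2) (no boundary constraint on v; u is determined up to an additive constant); weak form: ∫_0^3/2 u'v' dx = ∫_0^3/2 (3/4 - x^2) v dx for all v ∈ V.

Multiply both sides by a test function v and integrate from 0 to 3/2:
  ∫_0^3/2 −u''(x) v(x) dx = ∫_0^3/2 f(x) v(x) dx.
Integrate the LHS by parts once:
  ∫_0^3/2 −u'' v dx = −[u'(x) v(x)]_0^3/2 + ∫_0^3/2 u'(x) v'(x) dx.
Thus ∫_0^3/2 u'(x) v'(x) dx = ∫_0^3/2 f(x) v(x) dx + [u'(x) v(x)]_0^3/2.
Choose V so that boundary terms are either known or forced to vanish.
u has homogeneous Neumann: u'(0) = u'(3/2) = 0. So [u' v]_0^3/2 = 0·v(3/2) − 0·v(0) = 0 for any v; take V = H^1(0, 3/2).
Weak formulation: find u (satisfying any essential BC) such that ∫_0^3/2 u'(x) v'(x) dx = ∫_0^3/2 f v dx for all v ∈ V (homogeneous Neumann, so boundary terms vanish).
Substituting f(x) = 3/4 - x^2, the right-hand side is ∫_0^3/2 (3/4 - x^2) v dx.
Compatibility check (pure Neumann): taking v ≡ 1 ∈ V gives 0 = ∫_0^3/2 f dx + (0) − (0), i.e. ∫_0^3/2 f dx must equal u'(0) − u'(3/2) = 0. Indeed ∫_0^3/2 (3/4 - x^2) dx = 0, so the data are compatible. The solution is then unique only up to an additive constant (fix it e.g. by requiring ∫_0^3/2 u dx = 0).


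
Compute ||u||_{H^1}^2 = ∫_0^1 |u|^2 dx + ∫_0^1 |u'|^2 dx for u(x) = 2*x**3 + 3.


||u||_{H^1}^2 = 692/35

The H^1 norm (squared) on an interval (0, L) is
  ||u||_{H^1}^2 = ∫_0^L u(x)^2 dx + ∫_0^L u'(x)^2 dx.
Compute u'(x) = 6*x**2.
Then u(x)^2 = 4*x**6 + 12*x**3 + 9 and u'(x)^2 = 36*x**4.
Integrate each monomial from 0 to 1 using ∫_0^1 c·x^n dx = c·1^(n+1)/(n+1):
  ∫_0^1 u(x)^2 dx = ∫_0^1 (4*x^6 + 12*x^3 + 9) dx. Term by term:
    ∫_0^1 4*x^6 dx = 4/7;  ∫_0^1 12*x^3 dx = 3;  ∫_0^1 9 dx = 9.
  Sum: 4/7 + 3 + 9 = 88/7.
  ∫_0^1 u'(x)^2 dx = ∫_0^1 (36*x^4) dx. Term by term:
    ∫_0^1 36*x^4 dx = 36/5.
Adding: ||u||_{H^1}^2 = 88/7 + 36/5 = 692/35.


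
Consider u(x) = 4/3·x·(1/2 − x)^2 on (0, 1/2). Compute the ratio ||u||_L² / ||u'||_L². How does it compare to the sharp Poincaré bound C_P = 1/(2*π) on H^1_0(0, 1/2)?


||u||_L² / ||u'||_L² = sqrt(14)/28 < C_P = 1/(2*π).

u(x) = 4/3·x·(1/2 − x)^2, so u'(x) = 4*x^2 - 8*x/3 + 1/3.
u(x) = 4/3·x·(1/2 − x)^2 vanishes at x = 0 and x = 1/2, so u ∈ H^1_0(0, 1/2). Differentiate via the product rule and integrate the resulting polynomials term by term.
  ∫_0^1/2 u² dx = ∫_0^1/2 (16*x^6/9 - 32*x^5/9 + 8*x^4/3 - 8*x^3/9 + x^2/9) dx. Term by term:
    ∫_0^1/2 16*x^6/9 dx = 1/504;  ∫_0^1/2 -32*x^5/9 dx = -1/108;  ∫_0^1/2 8*x^4/3 dx = 1/60;
    ∫_0^1/2 -8*x^3/9 dx = -1/72;  ∫_0^1/2 x^2/9 dx = 1/216.
  Sum: 1/504 − 1/108 + 1/60 − 1/72 + 1/216 = 1/7560.
  ∫_0^1/2 (u')² dx = ∫_0^1/2 (16*x^4 - 64*x^3/3 + 88*x^2/9 - 16*x/9 + 1/9) dx. Term by term:
    ∫_0^1/2 16*x^4 dx = 1/10;  ∫_0^1/2 -64*x^3/3 dx = -1/3;  ∫_0^1/2 88*x^2/9 dx = 11/27;
    ∫_0^1/2 -16*x/9 dx = -2/9;  ∫_0^1/2 1/9 dx = 1/18.
  Sum: 1/10 − 1/3 + 11/27 − 2/9 + 1/18 = 1/135.
∫_0^1/2 u² dx = 1/7560, so ||u||_L² = sqrt(210)/1260.
∫_0^1/2 (u')² dx = 1/135, so ||u'||_L² = sqrt(15)/45.
Ratio ||u||_L² / ||u'||_L² = sqrt(14)/28.
Sharp Poincaré constant on H^1_0(0, 1/2) is C_P = L/π = 1/(2*π), achieved by sin(2*π·x).
A polynomial bump cannot attain the sharp Poincaré constant (only the first sine eigenfunction does), so the ratio is strictly less than C_P, consistent with ||u||_L² ≤ C_P ||u'||_L².


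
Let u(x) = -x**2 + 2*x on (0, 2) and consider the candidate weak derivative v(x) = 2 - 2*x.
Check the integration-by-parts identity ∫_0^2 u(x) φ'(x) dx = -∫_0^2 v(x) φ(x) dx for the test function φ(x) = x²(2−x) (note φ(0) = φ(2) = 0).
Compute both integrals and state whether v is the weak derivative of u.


LHS = 8/15, RHS = 8/15. Yes, v = u' weakly.

u(x) = -x**2 + 2*x, classical derivative u'(x) = 2 - 2*x.
φ(x) = x²(2−x), so φ'(x) = x*(4 - 3*x).
Note φ(0) = φ(2) = 0, so the boundary term u·φ vanishes.
LHS = ∫_0^2 u(x) φ'(x) dx = ∫_0^2 (3*x^4 - 10*x^3 + 8*x^2) dx. Term by term:
  ∫_0^2 3*x^4 dx = 96/5;  ∫_0^2 -10*x^3 dx = -40;  ∫_0^2 8*x^2 dx = 64/3.
Sum: 96/5 − 40 + 64/3 = 8/15.
So LHS = 8/15.
∫_0^2 v(x) φ(x) dx = ∫_0^2 (2*x^4 - 6*x^3 + 4*x^2) dx. Term by term:
  ∫_0^2 2*x^4 dx = 64/5;  ∫_0^2 -6*x^3 dx = -24;  ∫_0^2 4*x^2 dx = 32/3.
Sum: 64/5 − 24 + 32/3 = -8/15.
So RHS = -∫_0^2 v(x) φ(x) dx = 8/15.
LHS = RHS, so the identity holds for this test φ.
Moreover u is smooth here and v(x) = u'(x) = 2 - 2*x pointwise, so the identity holds for every test function. Hence v is the weak derivative of u.


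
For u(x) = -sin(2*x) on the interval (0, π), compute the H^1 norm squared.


||u||_{H^1(0,π)}^2 = 5*π/2

u'(x) = -2*cos(2*x).
Expand u² and (u')² and integrate term by term on (0, π), using: for integers n ≥ 1, ∫_0^π sin²(nx) dx = ∫_0^π cos²(nx) dx = π/2; for n ≠ n', ∫_0^π sin(nx)sin(n'x) dx = ∫_0^π cos(nx)cos(n'x) dx = 0; and by product-to-sum, ∫_0^π sin(nx)cos(n'x) dx = ½∫_0^π [sin((n+n')x) + sin((n−n')x)] dx, which is 0 when n+n' is even and 2n/(n²−n'²) when n+n' is odd (it need not vanish on (0, π)).
  u² squared terms: (-1)²·∫sin(2x)² dx = 1·π/2 = π/2.
  So ∫_0^π u² dx = π/2.
  (u')² squared terms: (-2)²·∫cos(2x)² dx = 4·π/2 = 2*π.
  So ∫_0^π (u')² dx = 2*π.
||u||_{H^1}^2 = (π/2) + (2*π) = 5*π/2.


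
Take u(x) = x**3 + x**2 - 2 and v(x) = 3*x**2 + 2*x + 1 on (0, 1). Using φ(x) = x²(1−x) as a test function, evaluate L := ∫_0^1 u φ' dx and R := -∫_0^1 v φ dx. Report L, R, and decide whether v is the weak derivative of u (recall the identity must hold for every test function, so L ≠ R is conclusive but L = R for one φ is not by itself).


LHS = -1/5, RHS = -17/60. No, v is not the weak derivative of u.

u(x) = x**3 + x**2 - 2, classical derivative u'(x) = 3*x**2 + 2*x.
φ(x) = x²(1−x), so φ'(x) = x*(2 - 3*x).
Note φ(0) = φ(1) = 0, so the boundary term u·φ vanishes.
LHS = ∫_0^1 u(x) φ'(x) dx = ∫_0^1 (-3*x^5 - x^4 + 2*x^3 + 6*x^2 - 4*x) dx. Term by term:
  ∫_0^1 -3*x^5 dx = -1/2;  ∫_0^1 -x^4 dx = -1/5;  ∫_0^1 2*x^3 dx = 1/2;
  ∫_0^1 6*x^2 dx = 2;  ∫_0^1 -4*x dx = -2.
Sum: -1/2 − 1/5 + 1/2 + 2 − 2 = -1/5.
So LHS = -1/5.
∫_0^1 v(x) φ(x) dx = ∫_0^1 (-3*x^5 + x^4 + x^3 + x^2) dx. Term by term:
  ∫_0^1 -3*x^5 dx = -1/2;  ∫_0^1 x^4 dx = 1/5;  ∫_0^1 x^3 dx = 1/4;
  ∫_0^1 x^2 dx = 1/3.
Sum: -1/2 + 1/5 + 1/4 + 1/3 = 17/60.
So RHS = -∫_0^1 v(x) φ(x) dx = -17/60.
LHS − RHS = 1/12 ≠ 0, so the identity fails.
(For a valid weak derivative the identity must hold for EVERY test function, in particular this one. The failure shows v is NOT the weak derivative of u.)
Correct weak derivative would be u'(x) = 3*x**2 + 2*x.


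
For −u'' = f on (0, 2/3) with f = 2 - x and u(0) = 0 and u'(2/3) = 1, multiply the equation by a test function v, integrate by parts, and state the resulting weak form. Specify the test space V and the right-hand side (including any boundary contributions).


V = {v ∈ H^1(0, 2/3) : v(0) = 0} (test functions vanish at x = 0 where u is specified); weak form: ∫_0^2/3 u'v' dx = ∫_0^2/3 (2 - x) v dx + v(2/3) for all v ∈ V.

Multiply both sides by a test function v and integrate from 0 to 2/3:
  ∫_0^2/3 −u''(x) v(x) dx = ∫_0^2/3 f(x) v(x) dx.
Integrate the LHS by parts once:
  ∫_0^2/3 −u'' v dx = −[u'(x) v(x)]_0^2/3 + ∫_0^2/3 u'(x) v'(x) dx.
Thus ∫_0^2/3 u'(x) v'(x) dx = ∫_0^2/3 f(x) v(x) dx + [u'(x) v(x)]_0^2/3.
Choose V so that boundary terms are either known or forced to vanish.
Mixed BC: u(0) = 0 (Dirichlet) and u'(2/3) = 1 (Neumann). Define V = {v ∈ H^1(0, 2/3) : v(0) = 0}. Then [u' v]_0^2/3 = u'(2/3)·v(2/3) − u'(0)·0 = v(2/3).
Weak formulation: find u (satisfying any essential BC) such that ∫_0^2/3 u'(x) v'(x) dx = ∫_0^2/3 f v dx + v(2/3) for all v ∈ V (Dirichlet at 0 absorbed into V; Neumann datum at x = 2/3 contributes the boundary term).
Substituting f(x) = 2 - x, the right-hand side is ∫_0^2/3 (2 - x) v dx + v(2/3).


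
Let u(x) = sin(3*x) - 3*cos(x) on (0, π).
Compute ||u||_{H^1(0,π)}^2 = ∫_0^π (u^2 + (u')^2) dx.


||u||_{H^1(0,π)}^2 = 14*π

u'(x) = 3*sin(x) + 3*cos(3*x).
Expand u² and (u')² and integrate term by term on (0, π), using: for integers n ≥ 1, ∫_0^π sin²(nx) dx = ∫_0^π cos²(nx) dx = π/2; for n ≠ n', ∫_0^π sin(nx)sin(n'x) dx = ∫_0^π cos(nx)cos(n'x) dx = 0; and by product-to-sum, ∫_0^π sin(nx)cos(n'x) dx = ½∫_0^π [sin((n+n')x) + sin((n−n')x)] dx, which is 0 when n+n' is even and 2n/(n²−n'²) when n+n' is odd (it need not vanish on (0, π)).
  u² squared terms: (-3)²·∫cos(x)² dx = 9·π/2 = 9*π/2;  (1)²·∫sin(3x)² dx = 1·π/2 = π/2.
  u² cross terms: 2·(-3)·(1)·∫cos(x)·sin(3x) dx = -6·(0) = 0.
  So ∫_0^π u² dx = 9*π/2 + π/2 + 0 = 5*π.
  (u')² squared terms: (3)²·∫cos(3x)² dx = 9·π/2 = 9*π/2;  (3)²·∫sin(x)² dx = 9·π/2 = 9*π/2.
  (u')² cross terms: 2·(3)·(3)·∫cos(3x)·sin(x) dx = 18·(0) = 0.
  So ∫_0^π (u')² dx = 9*π/2 + 9*π/2 + 0 = 9*π.
||u||_{H^1}^2 = (5*π) + (9*π) = 14*π.


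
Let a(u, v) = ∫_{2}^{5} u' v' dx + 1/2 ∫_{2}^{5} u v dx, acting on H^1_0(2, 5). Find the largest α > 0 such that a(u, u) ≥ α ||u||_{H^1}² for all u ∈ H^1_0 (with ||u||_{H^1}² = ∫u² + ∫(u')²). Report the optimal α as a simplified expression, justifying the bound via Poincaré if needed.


α = (9/2 + π^2)/(9 + π^2)

Coercivity of a(·,·) on H^1_0(2, 5) means a(u, u) ≥ α ||u||_{H^1}² for every u ∈ H^1_0.
The interval has length L = 3, and Poincaré/coercivity depend only on L. Here a(u, u) = ∫(u')² + (1/2)·∫u².
Here 0 < c = 1/2 < 1. The condition a(u,u) ≥ α||u||_{H^1}² reads (1−α)∫(u')² ≥ (α−c)∫u². Any admissible α is ≤ 1 (rapidly oscillating u have ∫u²/∫(u')² → 0), and α = 1 would force 0 ≥ (1−c)∫u², impossible since c < 1; so 1−α > 0. By the sharp Poincaré inequality on H^1_0 of an interval of length L, ∫(u')² ≥ (π/L)²∫u² with equality for the first sine mode sin(π(x−x₀)/L) (x₀ the left endpoint), so the inequality holds for all u iff (1−α)(π/L)² ≥ α − c, i.e. α ≤ ((π/L)² + c)/((π/L)² + 1) = (1 + c(L/π)²)/(1 + (L/π)²). With (π/L)² = π^2/9 and c = 1/2, the largest admissible constant is α = ((π/L)² + c)/((π/L)² + 1).
Simplifying, α = (9/2 + π^2)/(9 + π^2).


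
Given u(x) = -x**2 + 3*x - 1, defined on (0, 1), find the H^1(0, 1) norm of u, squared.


||u||_{H^1}^2 = 47/10

The H^1 norm (squared) on an interval (0, L) is
  ||u||_{H^1}^2 = ∫_0^L u(x)^2 dx + ∫_0^L u'(x)^2 dx.
Compute u'(x) = 3 - 2*x.
Then u(x)^2 = x**4 - 6*x**3 + 11*x**2 - 6*x + 1 and u'(x)^2 = 4*x**2 - 12*x + 9.
Integrate each monomial from 0 to 1 using ∫_0^1 c·x^n dx = c·1^(n+1)/(n+1):
  ∫_0^1 u(x)^2 dx = ∫_0^1 (x^4 - 6*x^3 + 11*x^2 - 6*x + 1) dx. Term by term:
    ∫_0^1 x^4 dx = 1/5;  ∫_0^1 -6*x^3 dx = -3/2;  ∫_0^1 11*x^2 dx = 11/3;
    ∫_0^1 -6*x dx = -3;  ∫_0^1 1 dx = 1.
  Sum: 1/5 − 3/2 + 11/3 − 3 + 1 = 11/30.
  ∫_0^1 u'(x)^2 dx = ∫_0^1 (4*x^2 - 12*x + 9) dx. Term by term:
    ∫_0^1 4*x^2 dx = 4/3;  ∫_0^1 -12*x dx = -6;  ∫_0^1 9 dx = 9.
  Sum: 4/3 − 6 + 9 = 13/3.
Adding: ||u||_{H^1}^2 = 11/30 + 13/3 = 47/10.


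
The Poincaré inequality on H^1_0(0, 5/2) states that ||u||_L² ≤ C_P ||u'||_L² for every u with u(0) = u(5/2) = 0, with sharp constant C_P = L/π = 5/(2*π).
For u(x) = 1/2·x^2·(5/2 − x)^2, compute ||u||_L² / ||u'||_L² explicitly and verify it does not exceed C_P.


||u||_L² / ||u'||_L² = 5*sqrt(3)/12 < C_P = 5/(2*π).

u(x) = 1/2·x^2·(5/2 − x)^2, so u'(x) = x*(2*x - 5)*(4*x - 5)/4.
u(x) = 1/2·x^2·(5/2 − x)^2 vanishes at x = 0 and x = 5/2, so u ∈ H^1_0(0, 5/2). Differentiate via the product rule and integrate the resulting polynomials term by term.
  ∫_0^5/2 u² dx = ∫_0^5/2 (x^8/4 - 5*x^7/2 + 75*x^6/8 - 125*x^5/8 + 625*x^4/64) dx. Term by term:
    ∫_0^5/2 x^8/4 dx = 1953125/18432;  ∫_0^5/2 -5*x^7/2 dx = -1953125/4096;  ∫_0^5/2 75*x^6/8 dx = 5859375/7168;
    ∫_0^5/2 -125*x^5/8 dx = -1953125/3072;  ∫_0^5/2 625*x^4/64 dx = 390625/2048.
  Sum: 1953125/18432 − 1953125/4096 + 5859375/7168 − 1953125/3072 + 390625/2048 = 390625/258048.
  ∫_0^5/2 (u')² dx = ∫_0^5/2 (4*x^6 - 30*x^5 + 325*x^4/4 - 375*x^3/4 + 625*x^2/16) dx. Term by term:
    ∫_0^5/2 4*x^6 dx = 78125/224;  ∫_0^5/2 -30*x^5 dx = -78125/64;  ∫_0^5/2 325*x^4/4 dx = 203125/128;
    ∫_0^5/2 -375*x^3/4 dx = -234375/256;  ∫_0^5/2 625*x^2/16 dx = 78125/384.
  Sum: 78125/224 − 78125/64 + 203125/128 − 234375/256 + 78125/384 = 15625/5376.
∫_0^5/2 u² dx = 390625/258048, so ||u||_L² = 625*sqrt(7)/1344.
∫_0^5/2 (u')² dx = 15625/5376, so ||u'||_L² = 125*sqrt(21)/336.
Ratio ||u||_L² / ||u'||_L² = 5*sqrt(3)/12.
Sharp Poincaré constant on H^1_0(0, 5/2) is C_P = L/π = 5/(2*π), achieved by sin(2*π/5·x).
A polynomial bump cannot attain the sharp Poincaré constant (only the first sine eigenfunction does), so the ratio is strictly less than C_P, consistent with ||u||_L² ≤ C_P ||u'||_L².


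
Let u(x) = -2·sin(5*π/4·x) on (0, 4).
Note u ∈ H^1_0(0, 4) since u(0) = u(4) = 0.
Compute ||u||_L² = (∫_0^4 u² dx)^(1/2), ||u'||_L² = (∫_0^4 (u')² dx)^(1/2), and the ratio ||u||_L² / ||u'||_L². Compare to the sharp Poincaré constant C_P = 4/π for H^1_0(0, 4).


||u||_L² / ||u'||_L² = 4/(5*π) < C_P = 4/π.

u(x) = -2·sin(5*π/4·x), so u'(x) = -5*π*cos(5*π*x/4)/2.
Writing u(x) = A·sin(kπx/L) with A = -2 and k = 5, use ∫_0^L sin²(kπx/L) dx = L/2 and ∫_0^L cos²(kπx/L) dx = L/2.
u² = 4·sin²(5*π/4·x) and (u')² = 25*π^2/4·cos²(5*π/4·x), and each of sin², cos² integrates to L/2 = 2 over (0, 4).
∫_0^4 u² dx = 8, so ||u||_L² = 2*sqrt(2).
∫_0^4 (u')² dx = 25*π^2/2, so ||u'||_L² = 5*sqrt(2)*π/2.
Ratio ||u||_L² / ||u'||_L² = 4/(5*π).
Sharp Poincaré constant on H^1_0(0, 4) is C_P = L/π = 4/π, achieved by sin(π/4·x).
This is the k = 5 harmonic; the ratio L/(kπ) is strictly less than C_P = L/π, consistent with the sharp inequality ||u||_L² ≤ C_P ||u'||_L².


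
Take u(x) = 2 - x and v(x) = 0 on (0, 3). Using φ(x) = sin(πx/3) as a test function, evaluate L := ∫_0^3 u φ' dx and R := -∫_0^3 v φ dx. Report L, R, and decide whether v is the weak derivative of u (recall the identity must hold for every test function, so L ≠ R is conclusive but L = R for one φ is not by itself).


LHS = 6/π, RHS = 0. No, v is not the weak derivative of u.

u(x) = 2 - x, classical derivative u'(x) = -1.
φ(x) = sin(πx/3), so φ'(x) = π*cos(π*x/3)/3.
Note φ(0) = φ(3) = 0, so the boundary term u·φ vanishes.
LHS = ∫_0^3 u(x) φ'(x) dx = ∫_0^3 (-π*x*cos(π*x/3)/3 + 2*π*cos(π*x/3)/3) dx. Term by term:
  ∫_0^3 2*π*cos(π*x/3)/3 dx = 0;  ∫_0^3 -π*x*cos(π*x/3)/3 dx = 6/π.
Sum: 0 + 6/π = 6/π.
So LHS = 6/π.
∫_0^3 v(x) φ(x) dx = ∫_0^3 (0) dx. Term by term:
  ∫_0^3 0 dx = 0.
So RHS = -∫_0^3 v(x) φ(x) dx = 0.
LHS − RHS = 6/π ≠ 0, so the identity fails.
(For a valid weak derivative the identity must hold for EVERY test function, in particular this one. The failure shows v is NOT the weak derivative of u.)
Correct weak derivative would be u'(x) = -1.


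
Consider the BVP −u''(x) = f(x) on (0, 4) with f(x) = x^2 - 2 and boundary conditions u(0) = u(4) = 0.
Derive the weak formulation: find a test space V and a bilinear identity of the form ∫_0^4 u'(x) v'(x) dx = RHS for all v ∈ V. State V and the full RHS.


V = H^1_0(0, 4) (so v(0) = v(4) = 0); weak form: ∫_0^4 u'v' dx = ∫_0^4 (x^2 - 2) v dx for all v ∈ V.

Multiply both sides by a test function v and integrate from 0 to 4:
  ∫_0^4 −u''(x) v(x) dx = ∫_0^4 f(x) v(x) dx.
Integrate the LHS by parts once:
  ∫_0^4 −u'' v dx = −[u'(x) v(x)]_0^4 + ∫_0^4 u'(x) v'(x) dx.
Thus ∫_0^4 u'(x) v'(x) dx = ∫_0^4 f(x) v(x) dx + [u'(x) v(x)]_0^4.
Choose V so that boundary terms are either known or forced to vanish.
u is Dirichlet: u(0) = u(4) = 0. Let V = H^1_0(0, 4); then v(0) = v(4) = 0, and [u' v]_0^4 = 0.
Weak formulation: find u (satisfying any essential BC) such that ∫_0^4 u'(x) v'(x) dx = ∫_0^4 f v dx for all v ∈ V.
Substituting f(x) = x^2 - 2, the right-hand side is ∫_0^4 (x^2 - 2) v dx.


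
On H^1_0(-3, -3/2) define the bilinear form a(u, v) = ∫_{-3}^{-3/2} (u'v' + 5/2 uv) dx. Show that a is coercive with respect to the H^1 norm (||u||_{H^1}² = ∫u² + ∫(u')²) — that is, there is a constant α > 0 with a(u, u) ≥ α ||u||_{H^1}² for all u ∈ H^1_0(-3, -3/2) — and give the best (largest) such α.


α = 1

Coercivity of a(·,·) on H^1_0(-3, -3/2) means a(u, u) ≥ α ||u||_{H^1}² for every u ∈ H^1_0.
The interval has length L = 3/2, and Poincaré/coercivity depend only on L. Here a(u, u) = ∫(u')² + (5/2)·∫u².
Here c = 5/2 ≥ 1, so a(u,u) = ∫(u')² + c∫u² ≥ ∫(u')² + ∫u² = ||u||_{H^1}², i.e. α = 1 works. No larger α is possible: a(u,u) ≥ α||u||_{H^1}² means (1−α)∫(u')² ≥ (α−c)∫u², and for the modes u_n = sin(nπ(x−x₀)/L) (x₀ the left endpoint) one has ∫u_n²/∫(u_n')² = (L/(nπ))² → 0, so a(u_n,u_n)/||u_n||_{H^1}² → 1. Hence the optimal constant is α = 1.
Therefore α = 1.


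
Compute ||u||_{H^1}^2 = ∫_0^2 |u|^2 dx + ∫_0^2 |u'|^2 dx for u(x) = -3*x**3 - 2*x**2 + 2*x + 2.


||u||_{H^1}^2 = 31632/35

The H^1 norm (squared) on an interval (0, L) is
  ||u||_{H^1}^2 = ∫_0^L u(x)^2 dx + ∫_0^L u'(x)^2 dx.
Compute u'(x) = -9*x**2 - 4*x + 2.
Then u(x)^2 = 9*x**6 + 12*x**5 - 8*x**4 - 20*x**3 - 4*x**2 + 8*x + 4 and u'(x)^2 = 81*x**4 + 72*x**3 - 20*x**2 - 16*x + 4.
Integrate each monomial from 0 to 2 using ∫_0^2 c·x^n dx = c·2^(n+1)/(n+1):
  ∫_0^2 u(x)^2 dx = ∫_0^2 (9*x^6 + 12*x^5 - 8*x^4 - 20*x^3 - 4*x^2 + 8*x + 4) dx. Term by term:
    ∫_0^2 9*x^6 dx = 1152/7;  ∫_0^2 12*x^5 dx = 128;  ∫_0^2 -8*x^4 dx = -256/5;
    ∫_0^2 -20*x^3 dx = -80;  ∫_0^2 -4*x^2 dx = -32/3;  ∫_0^2 8*x dx = 16;
    ∫_0^2 4 dx = 8.
  Sum: 1152/7 + 128 − 256/5 − 80 − 32/3 + 16 + 8 = 18344/105.
  ∫_0^2 u'(x)^2 dx = ∫_0^2 (81*x^4 + 72*x^3 - 20*x^2 - 16*x + 4) dx. Term by term:
    ∫_0^2 81*x^4 dx = 2592/5;  ∫_0^2 72*x^3 dx = 288;  ∫_0^2 -20*x^2 dx = -160/3;
    ∫_0^2 -16*x dx = -32;  ∫_0^2 4 dx = 8.
  Sum: 2592/5 + 288 − 160/3 − 32 + 8 = 10936/15.
Adding: ||u||_{H^1}^2 = 18344/105 + 10936/15 = 31632/35.


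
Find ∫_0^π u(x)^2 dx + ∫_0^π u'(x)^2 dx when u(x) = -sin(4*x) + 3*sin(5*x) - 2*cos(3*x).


||u||_{H^1(0,π)}^2 = 320/7 + 291*π/2

u'(x) = 6*sin(3*x) - 4*cos(4*x) + 15*cos(5*x).
Expand u² and (u')² and integrate term by term on (0, π), using: for integers n ≥ 1, ∫_0^π sin²(nx) dx = ∫_0^π cos²(nx) dx = π/2; for n ≠ n', ∫_0^π sin(nx)sin(n'x) dx = ∫_0^π cos(nx)cos(n'x) dx = 0; and by product-to-sum, ∫_0^π sin(nx)cos(n'x) dx = ½∫_0^π [sin((n+n')x) + sin((n−n')x)] dx, which is 0 when n+n' is even and 2n/(n²−n'²) when n+n' is odd (it need not vanish on (0, π)).
  u² squared terms: (-1)²·∫sin(4x)² dx = 1·π/2 = π/2;  (-2)²·∫cos(3x)² dx = 4·π/2 = 2*π;  (3)²·∫sin(5x)² dx = 9·π/2 = 9*π/2.
  u² cross terms: 2·(-1)·(-2)·∫sin(4x)·cos(3x) dx = 4·(8/7) = 32/7;  2·(-1)·(3)·∫sin(4x)·sin(5x) dx = -6·(0) = 0;  2·(-2)·(3)·∫cos(3x)·sin(5x) dx = -12·(0) = 0.
  So ∫_0^π u² dx = π/2 + 2*π + 9*π/2 + 32/7 + 0 + 0 = 32/7 + 7*π.
  (u')² squared terms: (-4)²·∫cos(4x)² dx = 16·π/2 = 8*π;  (6)²·∫sin(3x)² dx = 36·π/2 = 18*π;  (15)²·∫cos(5x)² dx = 225·π/2 = 225*π/2.
  (u')² cross terms: 2·(-4)·(6)·∫cos(4x)·sin(3x) dx = -48·(-6/7) = 288/7;  2·(-4)·(15)·∫cos(4x)·cos(5x) dx = -120·(0) = 0;  2·(6)·(15)·∫sin(3x)·cos(5x) dx = 180·(0) = 0.
  So ∫_0^π (u')² dx = 8*π + 18*π + 225*π/2 + 288/7 + 0 + 0 = 288/7 + 277*π/2.
||u||_{H^1}^2 = (32/7 + 7*π) + (288/7 + 277*π/2) = 320/7 + 291*π/2.


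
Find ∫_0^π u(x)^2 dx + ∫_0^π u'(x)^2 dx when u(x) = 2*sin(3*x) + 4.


||u||_{H^1(0,π)}^2 = 32/3 + 36*π

u'(x) = 6*cos(3*x).
Expand u² and (u')² and integrate term by term on (0, π), using: for integers n ≥ 1, ∫_0^π sin²(nx) dx = ∫_0^π cos²(nx) dx = π/2; for n ≠ n', ∫_0^π sin(nx)sin(n'x) dx = ∫_0^π cos(nx)cos(n'x) dx = 0; and by product-to-sum, ∫_0^π sin(nx)cos(n'x) dx = ½∫_0^π [sin((n+n')x) + sin((n−n')x)] dx, which is 0 when n+n' is even and 2n/(n²−n'²) when n+n' is odd (it need not vanish on (0, π)). For the constant mode: ∫_0^π 1 dx = π, ∫_0^π cos(nx) dx = 0, ∫_0^π sin(nx) dx = (1−(−1)^n)/n.
  u² squared terms: (4)²·∫1 dx = 16·π = 16*π;  (2)²·∫sin(3x)² dx = 4·π/2 = 2*π.
  u² cross terms: 2·(4)·(2)·∫1·sin(3x) dx = 16·(2/3) = 32/3.
  So ∫_0^π u² dx = 16*π + 2*π + 32/3 = 32/3 + 18*π.
  (u')² squared terms: (6)²·∫cos(3x)² dx = 36·π/2 = 18*π.
  So ∫_0^π (u')² dx = 18*π.
||u||_{H^1}^2 = (32/3 + 18*π) + (18*π) = 32/3 + 36*π.


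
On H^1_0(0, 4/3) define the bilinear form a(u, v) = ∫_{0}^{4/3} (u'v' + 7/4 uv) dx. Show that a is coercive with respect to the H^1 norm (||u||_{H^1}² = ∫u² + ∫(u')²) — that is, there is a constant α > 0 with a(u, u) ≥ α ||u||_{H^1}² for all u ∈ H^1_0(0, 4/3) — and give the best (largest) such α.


α = 1

Coercivity of a(·,·) on H^1_0(0, 4/3) means a(u, u) ≥ α ||u||_{H^1}² for every u ∈ H^1_0.
The interval has length L = 4/3, and Poincaré/coercivity depend only on L. Here a(u, u) = ∫(u')² + (7/4)·∫u².
Here c = 7/4 ≥ 1, so a(u,u) = ∫(u')² + c∫u² ≥ ∫(u')² + ∫u² = ||u||_{H^1}², i.e. α = 1 works. No larger α is possible: a(u,u) ≥ α||u||_{H^1}² means (1−α)∫(u')² ≥ (α−c)∫u², and for the modes u_n = sin(nπ(x−x₀)/L) (x₀ the left endpoint) one has ∫u_n²/∫(u_n')² = (L/(nπ))² → 0, so a(u_n,u_n)/||u_n||_{H^1}² → 1. Hence the optimal constant is α = 1.
Therefore α = 1.


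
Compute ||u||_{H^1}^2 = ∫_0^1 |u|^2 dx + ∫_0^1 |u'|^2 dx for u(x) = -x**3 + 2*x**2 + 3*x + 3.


||u||_{H^1}^2 = 8759/210

The H^1 norm (squared) on an interval (0, L) is
  ||u||_{H^1}^2 = ∫_0^L u(x)^2 dx + ∫_0^L u'(x)^2 dx.
Compute u'(x) = -3*x**2 + 4*x + 3.
Then u(x)^2 = x**6 - 4*x**5 - 2*x**4 + 6*x**3 + 21*x**2 + 18*x + 9 and u'(x)^2 = 9*x**4 - 24*x**3 - 2*x**2 + 24*x + 9.
Integrate each monomial from 0 to 1 using ∫_0^1 c·x^n dx = c·1^(n+1)/(n+1):
  ∫_0^1 u(x)^2 dx = ∫_0^1 (x^6 - 4*x^5 - 2*x^4 + 6*x^3 + 21*x^2 + 18*x + 9) dx. Term by term:
    ∫_0^1 x^6 dx = 1/7;  ∫_0^1 -4*x^5 dx = -2/3;  ∫_0^1 -2*x^4 dx = -2/5;
    ∫_0^1 6*x^3 dx = 3/2;  ∫_0^1 21*x^2 dx = 7;  ∫_0^1 18*x dx = 9;
    ∫_0^1 9 dx = 9.
  Sum: 1/7 − 2/3 − 2/5 + 3/2 + 7 + 9 + 9 = 5371/210.
  ∫_0^1 u'(x)^2 dx = ∫_0^1 (9*x^4 - 24*x^3 - 2*x^2 + 24*x + 9) dx. Term by term:
    ∫_0^1 9*x^4 dx = 9/5;  ∫_0^1 -24*x^3 dx = -6;  ∫_0^1 -2*x^2 dx = -2/3;
    ∫_0^1 24*x dx = 12;  ∫_0^1 9 dx = 9.
  Sum: 9/5 − 6 − 2/3 + 12 + 9 = 242/15.
Adding: ||u||_{H^1}^2 = 5371/210 + 242/15 = 8759/210.


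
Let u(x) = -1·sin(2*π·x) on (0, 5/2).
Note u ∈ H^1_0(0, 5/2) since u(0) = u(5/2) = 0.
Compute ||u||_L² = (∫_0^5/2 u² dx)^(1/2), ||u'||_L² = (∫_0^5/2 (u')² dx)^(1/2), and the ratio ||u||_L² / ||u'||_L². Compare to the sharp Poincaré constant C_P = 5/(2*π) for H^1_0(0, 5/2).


||u||_L² / ||u'||_L² = 1/(2*π) < C_P = 5/(2*π).

u(x) = -1·sin(2*π·x), so u'(x) = -2*π*cos(2*π*x).
Writing u(x) = A·sin(kπx/L) with A = -1 and k = 5, use ∫_0^L sin²(kπx/L) dx = L/2 and ∫_0^L cos²(kπx/L) dx = L/2.
u² = 1·sin²(2*π·x) and (u')² = 4*π^2·cos²(2*π·x), and each of sin², cos² integrates to L/2 = 5/4 over (0, 5/2).
∫_0^5/2 u² dx = 5/4, so ||u||_L² = sqrt(5)/2.
∫_0^5/2 (u')² dx = 5*π^2, so ||u'||_L² = sqrt(5)*π.
Ratio ||u||_L² / ||u'||_L² = 1/(2*π).
Sharp Poincaré constant on H^1_0(0, 5/2) is C_P = L/π = 5/(2*π), achieved by sin(2*π/5·x).
This is the k = 5 harmonic; the ratio L/(kπ) is strictly less than C_P = L/π, consistent with the sharp inequality ||u||_L² ≤ C_P ||u'||_L².


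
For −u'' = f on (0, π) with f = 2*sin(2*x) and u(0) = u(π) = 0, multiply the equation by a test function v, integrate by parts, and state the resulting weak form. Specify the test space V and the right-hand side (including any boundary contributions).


V = H^1_0(0, π) (so v(0) = v(π) = 0); weak form: ∫_0^π u'v' dx = ∫_0^π (2*sin(2*x)) v dx for all v ∈ V.

Multiply both sides by a test function v and integrate from 0 to π:
  ∫_0^π −u''(x) v(x) dx = ∫_0^π f(x) v(x) dx.
Integrate the LHS by parts once:
  ∫_0^π −u'' v dx = −[u'(x) v(x)]_0^π + ∫_0^π u'(x) v'(x) dx.
Thus ∫_0^π u'(x) v'(x) dx = ∫_0^π f(x) v(x) dx + [u'(x) v(x)]_0^π.
Choose V so that boundary terms are either known or forced to vanish.
u is Dirichlet: u(0) = u(π) = 0. Let V = H^1_0(0, π); then v(0) = v(π) = 0, and [u' v]_0^π = 0.
Weak formulation: find u (satisfying any essential BC) such that ∫_0^π u'(x) v'(x) dx = ∫_0^π f v dx for all v ∈ V.
Substituting f(x) = 2*sin(2*x), the right-hand side is ∫_0^π (2*sin(2*x)) v dx.


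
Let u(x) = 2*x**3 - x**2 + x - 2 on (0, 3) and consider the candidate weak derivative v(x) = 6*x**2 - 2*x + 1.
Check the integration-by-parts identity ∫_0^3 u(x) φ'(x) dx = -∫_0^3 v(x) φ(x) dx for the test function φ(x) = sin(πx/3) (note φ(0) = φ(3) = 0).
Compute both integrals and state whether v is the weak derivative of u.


LHS = -150/π + 648/π^3, RHS = -150/π + 648/π^3. Yes, v = u' weakly.

u(x) = 2*x**3 - x**2 + x - 2, classical derivative u'(x) = 6*x**2 - 2*x + 1.
φ(x) = sin(πx/3), so φ'(x) = π*cos(π*x/3)/3.
Note φ(0) = φ(3) = 0, so the boundary term u·φ vanishes.
LHS = ∫_0^3 u(x) φ'(x) dx = ∫_0^3 (2*π*x^3*cos(π*x/3)/3 - π*x^2*cos(π*x/3)/3 + π*x*cos(π*x/3)/3 - 2*π*cos(π*x/3)/3) dx. Term by term:
  ∫_0^3 -2*π*cos(π*x/3)/3 dx = 0;  ∫_0^3 -π*x^2*cos(π*x/3)/3 dx = 18/π;  ∫_0^3 π*x*cos(π*x/3)/3 dx = -6/π;
  ∫_0^3 2*π*x^3*cos(π*x/3)/3 dx = -162/π + 648/π^3.
Sum: 0 + 18/π − 6/π + -162/π + 648/π^3 = -150/π + 648/π^3.
So LHS = -150/π + 648/π^3.
∫_0^3 v(x) φ(x) dx = ∫_0^3 (6*x^2*sin(π*x/3) - 2*x*sin(π*x/3) + sin(π*x/3)) dx. Term by term:
  ∫_0^3 -2*x*sin(π*x/3) dx = -18/π;  ∫_0^3 6*x^2*sin(π*x/3) dx = -648/π^3 + 162/π;  ∫_0^3 sin(π*x/3) dx = 6/π.
Sum: -18/π + -648/π^3 + 162/π + 6/π = -648/π^3 + 150/π.
So RHS = -∫_0^3 v(x) φ(x) dx = -150/π + 648/π^3.
LHS = RHS, so the identity holds for this test φ.
Moreover u is smooth here and v(x) = u'(x) = 6*x**2 - 2*x + 1 pointwise, so the identity holds for every test function. Hence v is the weak derivative of u.


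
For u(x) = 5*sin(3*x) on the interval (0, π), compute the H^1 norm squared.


||u||_{H^1(0,π)}^2 = 125*π

u'(x) = 15*cos(3*x).
Expand u² and (u')² and integrate term by term on (0, π), using: for integers n ≥ 1, ∫_0^π sin²(nx) dx = ∫_0^π cos²(nx) dx = π/2; for n ≠ n', ∫_0^π sin(nx)sin(n'x) dx = ∫_0^π cos(nx)cos(n'x) dx = 0; and by product-to-sum, ∫_0^π sin(nx)cos(n'x) dx = ½∫_0^π [sin((n+n')x) + sin((n−n')x)] dx, which is 0 when n+n' is even and 2n/(n²−n'²) when n+n' is odd (it need not vanish on (0, π)).
  u² squared terms: (5)²·∫sin(3x)² dx = 25·π/2 = 25*π/2.
  So ∫_0^π u² dx = 25*π/2.
  (u')² squared terms: (15)²·∫cos(3x)² dx = 225·π/2 = 225*π/2.
  So ∫_0^π (u')² dx = 225*π/2.
||u||_{H^1}^2 = (25*π/2) + (225*π/2) = 125*π.


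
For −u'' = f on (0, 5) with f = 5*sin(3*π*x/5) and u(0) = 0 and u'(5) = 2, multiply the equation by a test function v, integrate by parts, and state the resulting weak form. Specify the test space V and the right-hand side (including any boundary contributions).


V = {v ∈ H^1(0, 5) : v(0) = 0} (test functions vanish at x = 0 where u is specified); weak form: ∫_0^5 u'v' dx = ∫_0^5 (5*sin(3*π*x/5)) v dx + 2·v(5) for all v ∈ V.

Multiply both sides by a test function v and integrate from 0 to 5:
  ∫_0^5 −u''(x) v(x) dx = ∫_0^5 f(x) v(x) dx.
Integrate the LHS by parts once:
  ∫_0^5 −u'' v dx = −[u'(x) v(x)]_0^5 + ∫_0^5 u'(x) v'(x) dx.
Thus ∫_0^5 u'(x) v'(x) dx = ∫_0^5 f(x) v(x) dx + [u'(x) v(x)]_0^5.
Choose V so that boundary terms are either known or forced to vanish.
Mixed BC: u(0) = 0 (Dirichlet) and u'(5) = 2 (Neumann). Define V = {v ∈ H^1(0, 5) : v(0) = 0}. Then [u' v]_0^5 = u'(5)·v(5) − u'(0)·0 = 2·v(5).
Weak formulation: find u (satisfying any essential BC) such that ∫_0^5 u'(x) v'(x) dx = ∫_0^5 f v dx + 2·v(5) for all v ∈ V (Dirichlet at 0 absorbed into V; Neumann datum at x = 5 contributes the boundary term).
Substituting f(x) = 5*sin(3*π*x/5), the right-hand side is ∫_0^5 (5*sin(3*π*x/5)) v dx + 2·v(5).


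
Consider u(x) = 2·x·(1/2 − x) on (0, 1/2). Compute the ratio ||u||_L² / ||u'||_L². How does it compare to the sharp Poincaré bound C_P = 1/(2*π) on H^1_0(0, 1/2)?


||u||_L² / ||u'||_L² = sqrt(10)/20 < C_P = 1/(2*π).

u(x) = 2·x·(1/2 − x), so u'(x) = 1 - 4*x.
u(x) = 2·x·(1/2 − x) vanishes at x = 0 and x = 1/2, so u ∈ H^1_0(0, 1/2). Differentiate via the product rule and integrate the resulting polynomials term by term.
  ∫_0^1/2 u² dx = ∫_0^1/2 (4*x^4 - 4*x^3 + x^2) dx. Term by term:
    ∫_0^1/2 4*x^4 dx = 1/40;  ∫_0^1/2 -4*x^3 dx = -1/16;  ∫_0^1/2 x^2 dx = 1/24.
  Sum: 1/40 − 1/16 + 1/24 = 1/240.
  ∫_0^1/2 (u')² dx = ∫_0^1/2 (16*x^2 - 8*x + 1) dx. Term by term:
    ∫_0^1/2 16*x^2 dx = 2/3;  ∫_0^1/2 -8*x dx = -1;  ∫_0^1/2 1 dx = 1/2.
  Sum: 2/3 − 1 + 1/2 = 1/6.
∫_0^1/2 u² dx = 1/240, so ||u||_L² = sqrt(15)/60.
∫_0^1/2 (u')² dx = 1/6, so ||u'||_L² = sqrt(6)/6.
Ratio ||u||_L² / ||u'||_L² = sqrt(10)/20.
Sharp Poincaré constant on H^1_0(0, 1/2) is C_P = L/π = 1/(2*π), achieved by sin(2*π·x).
A polynomial bump cannot attain the sharp Poincaré constant (only the first sine eigenfunction does), so the ratio is strictly less than C_P, consistent with ||u||_L² ≤ C_P ||u'||_L².


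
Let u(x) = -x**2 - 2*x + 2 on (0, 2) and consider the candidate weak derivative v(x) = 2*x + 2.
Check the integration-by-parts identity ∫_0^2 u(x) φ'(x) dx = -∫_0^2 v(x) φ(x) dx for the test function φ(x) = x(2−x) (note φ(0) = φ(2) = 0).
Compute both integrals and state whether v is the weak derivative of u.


LHS = 16/3, RHS = -16/3. No, v is not the weak derivative of u.

u(x) = -x**2 - 2*x + 2, classical derivative u'(x) = -2*x - 2.
φ(x) = x(2−x), so φ'(x) = 2 - 2*x.
Note φ(0) = φ(2) = 0, so the boundary term u·φ vanishes.
LHS = ∫_0^2 u(x) φ'(x) dx = ∫_0^2 (2*x^3 + 2*x^2 - 8*x + 4) dx. Term by term:
  ∫_0^2 2*x^3 dx = 8;  ∫_0^2 2*x^2 dx = 16/3;  ∫_0^2 -8*x dx = -16;
  ∫_0^2 4 dx = 8.
Sum: 8 + 16/3 − 16 + 8 = 16/3.
So LHS = 16/3.
∫_0^2 v(x) φ(x) dx = ∫_0^2 (-2*x^3 + 2*x^2 + 4*x) dx. Term by term:
  ∫_0^2 -2*x^3 dx = -8;  ∫_0^2 2*x^2 dx = 16/3;  ∫_0^2 4*x dx = 8.
Sum: -8 + 16/3 + 8 = 16/3.
So RHS = -∫_0^2 v(x) φ(x) dx = -16/3.
LHS − RHS = 32/3 ≠ 0, so the identity fails.
(For a valid weak derivative the identity must hold for EVERY test function, in particular this one. The failure shows v is NOT the weak derivative of u.)
Correct weak derivative would be u'(x) = -2*x - 2.


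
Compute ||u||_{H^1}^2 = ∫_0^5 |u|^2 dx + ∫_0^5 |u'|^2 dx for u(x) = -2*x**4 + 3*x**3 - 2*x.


||u||_{H^1}^2 = 99476395/126

The H^1 norm (squared) on an interval (0, L) is
  ||u||_{H^1}^2 = ∫_0^L u(x)^2 dx + ∫_0^L u'(x)^2 dx.
Compute u'(x) = -8*x**3 + 9*x**2 - 2.
Then u(x)^2 = 4*x**8 - 12*x**7 + 9*x**6 + 8*x**5 - 12*x**4 + 4*x**2 and u'(x)^2 = 64*x**6 - 144*x**5 + 81*x**4 + 32*x**3 - 36*x**2 + 4.
Integrate each monomial from 0 to 5 using ∫_0^5 c·x^n dx = c·5^(n+1)/(n+1):
  ∫_0^5 u(x)^2 dx = ∫_0^5 (4*x^8 - 12*x^7 + 9*x^6 + 8*x^5 - 12*x^4 + 4*x^2) dx. Term by term:
    ∫_0^5 4*x^8 dx = 7812500/9;  ∫_0^5 -12*x^7 dx = -1171875/2;  ∫_0^5 9*x^6 dx = 703125/7;
    ∫_0^5 8*x^5 dx = 62500/3;  ∫_0^5 -12*x^4 dx = -7500;  ∫_0^5 4*x^2 dx = 500/3.
  Sum: 7812500/9 − 1171875/2 + 703125/7 + 62500/3 − 7500 + 500/3 = 49904125/126.
  ∫_0^5 u'(x)^2 dx = ∫_0^5 (64*x^6 - 144*x^5 + 81*x^4 + 32*x^3 - 36*x^2 + 4) dx. Term by term:
    ∫_0^5 64*x^6 dx = 5000000/7;  ∫_0^5 -144*x^5 dx = -375000;  ∫_0^5 81*x^4 dx = 50625;
    ∫_0^5 32*x^3 dx = 5000;  ∫_0^5 -36*x^2 dx = -1500;  ∫_0^5 4 dx = 20.
  Sum: 5000000/7 − 375000 + 50625 + 5000 − 1500 + 20 = 2754015/7.
Adding: ||u||_{H^1}^2 = 49904125/126 + 2754015/7 = 99476395/126.


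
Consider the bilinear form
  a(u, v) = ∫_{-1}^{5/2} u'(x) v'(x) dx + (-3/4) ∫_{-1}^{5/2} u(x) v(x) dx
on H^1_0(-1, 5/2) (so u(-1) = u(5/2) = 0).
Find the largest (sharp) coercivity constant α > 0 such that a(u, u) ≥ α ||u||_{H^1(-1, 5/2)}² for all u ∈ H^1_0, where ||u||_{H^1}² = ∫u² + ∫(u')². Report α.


α = (-147 + 16*π^2)/(4*(4*π^2 + 49))

Coercivity of a(·,·) on H^1_0(-1, 5/2) means a(u, u) ≥ α ||u||_{H^1}² for every u ∈ H^1_0.
The interval has length L = 7/2, and Poincaré/coercivity depend only on L. Here a(u, u) = ∫(u')² + (-3/4)·∫u².
Here c = -3/4 < 0 with |c| < (π/L)² = 4*π^2/49, so coercivity still holds. The condition a(u,u) ≥ α||u||_{H^1}² reads (1−α)∫(u')² ≥ (α−c)∫u². Any admissible α is ≤ 1 (rapidly oscillating u have ∫u²/∫(u')² → 0), and α = 1 would force 0 ≥ (1−c)∫u², impossible since c < 1; so 1−α > 0. By the sharp Poincaré inequality on H^1_0 of an interval of length L, ∫(u')² ≥ (π/L)²∫u² with equality for the first sine mode sin(π(x−x₀)/L) (x₀ the left endpoint), so the inequality holds for all u iff (1−α)(π/L)² ≥ α − c, i.e. α ≤ ((π/L)² + c)/((π/L)² + 1) = (1 + c(L/π)²)/(1 + (L/π)²). (Direct route, valid since c ≤ 0: Poincaré gives c∫u² ≥ c(L/π)²∫(u')², so a(u,u) ≥ (1 + c(L/π)²)∫(u')², while ||u||_{H^1}² ≤ (1 + (L/π)²)∫(u')²; dividing yields the same α.) With (π/L)² = 4*π^2/49 and c = -3/4, the largest admissible constant is α = ((π/L)² + c)/((π/L)² + 1).
Simplifying, α = (-147 + 16*π^2)/(4*(4*π^2 + 49)).


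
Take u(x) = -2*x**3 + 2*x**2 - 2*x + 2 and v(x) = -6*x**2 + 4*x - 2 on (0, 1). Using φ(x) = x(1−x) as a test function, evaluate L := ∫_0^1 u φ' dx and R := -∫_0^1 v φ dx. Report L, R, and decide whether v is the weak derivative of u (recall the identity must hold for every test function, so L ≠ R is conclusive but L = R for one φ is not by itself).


LHS = 3/10, RHS = 3/10. Yes, v = u' weakly.

u(x) = -2*x**3 + 2*x**2 - 2*x + 2, classical derivative u'(x) = -6*x**2 + 4*x - 2.
φ(x) = x(1−x), so φ'(x) = 1 - 2*x.
Note φ(0) = φ(1) = 0, so the boundary term u·φ vanishes.
LHS = ∫_0^1 u(x) φ'(x) dx = ∫_0^1 (4*x^4 - 6*x^3 + 6*x^2 - 6*x + 2) dx. Term by term:
  ∫_0^1 4*x^4 dx = 4/5;  ∫_0^1 -6*x^3 dx = -3/2;  ∫_0^1 6*x^2 dx = 2;
  ∫_0^1 -6*x dx = -3;  ∫_0^1 2 dx = 2.
Sum: 4/5 − 3/2 + 2 − 3 + 2 = 3/10.
So LHS = 3/10.
∫_0^1 v(x) φ(x) dx = ∫_0^1 (6*x^4 - 10*x^3 + 6*x^2 - 2*x) dx. Term by term:
  ∫_0^1 6*x^4 dx = 6/5;  ∫_0^1 -10*x^3 dx = -5/2;  ∫_0^1 6*x^2 dx = 2;
  ∫_0^1 -2*x dx = -1.
Sum: 6/5 − 5/2 + 2 − 1 = -3/10.
So RHS = -∫_0^1 v(x) φ(x) dx = 3/10.
LHS = RHS, so the identity holds for this test φ.
Moreover u is smooth here and v(x) = u'(x) = -6*x**2 + 4*x - 2 pointwise, so the identity holds for every test function. Hence v is the weak derivative of u.


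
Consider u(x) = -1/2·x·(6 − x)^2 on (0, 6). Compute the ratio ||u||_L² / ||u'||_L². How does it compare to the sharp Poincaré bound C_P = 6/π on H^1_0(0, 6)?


||u||_L² / ||u'||_L² = 3*sqrt(14)/7 < C_P = 6/π.

u(x) = -1/2·x·(6 − x)^2, so u'(x) = 3*(2 - x)*(x/2 - 3).
u(x) = -1/2·x·(6 − x)^2 vanishes at x = 0 and x = 6, so u ∈ H^1_0(0, 6). Differentiate via the product rule and integrate the resulting polynomials term by term.
  ∫_0^6 u² dx = ∫_0^6 (x^6/4 - 6*x^5 + 54*x^4 - 216*x^3 + 324*x^2) dx. Term by term:
    ∫_0^6 x^6/4 dx = 69984/7;  ∫_0^6 -6*x^5 dx = -46656;  ∫_0^6 54*x^4 dx = 419904/5;
    ∫_0^6 -216*x^3 dx = -69984;  ∫_0^6 324*x^2 dx = 23328.
  Sum: 69984/7 − 46656 + 419904/5 − 69984 + 23328 = 23328/35.
  ∫_0^6 (u')² dx = ∫_0^6 (9*x^4/4 - 36*x^3 + 198*x^2 - 432*x + 324) dx. Term by term:
    ∫_0^6 9*x^4/4 dx = 17496/5;  ∫_0^6 -36*x^3 dx = -11664;  ∫_0^6 198*x^2 dx = 14256;
    ∫_0^6 -432*x dx = -7776;  ∫_0^6 324 dx = 1944.
  Sum: 17496/5 − 11664 + 14256 − 7776 + 1944 = 1296/5.
∫_0^6 u² dx = 23328/35, so ||u||_L² = 108*sqrt(70)/35.
∫_0^6 (u')² dx = 1296/5, so ||u'||_L² = 36*sqrt(5)/5.
Ratio ||u||_L² / ||u'||_L² = 3*sqrt(14)/7.
Sharp Poincaré constant on H^1_0(0, 6) is C_P = L/π = 6/π, achieved by sin(π/6·x).
A polynomial bump cannot attain the sharp Poincaré constant (only the first sine eigenfunction does), so the ratio is strictly less than C_P, consistent with ||u||_L² ≤ C_P ||u'||_L².


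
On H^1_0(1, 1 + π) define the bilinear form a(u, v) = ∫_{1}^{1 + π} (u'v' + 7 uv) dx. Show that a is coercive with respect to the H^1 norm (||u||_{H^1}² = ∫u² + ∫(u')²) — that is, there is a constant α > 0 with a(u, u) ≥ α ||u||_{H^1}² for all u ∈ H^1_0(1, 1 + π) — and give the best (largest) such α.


α = 1

Coercivity of a(·,·) on H^1_0(1, 1 + π) means a(u, u) ≥ α ||u||_{H^1}² for every u ∈ H^1_0.
The interval has length L = π, and Poincaré/coercivity depend only on L. Here a(u, u) = ∫(u')² + (7)·∫u².
Here c = 7 ≥ 1, so a(u,u) = ∫(u')² + c∫u² ≥ ∫(u')² + ∫u² = ||u||_{H^1}², i.e. α = 1 works. No larger α is possible: a(u,u) ≥ α||u||_{H^1}² means (1−α)∫(u')² ≥ (α−c)∫u², and for the modes u_n = sin(nπ(x−x₀)/L) (x₀ the left endpoint) one has ∫u_n²/∫(u_n')² = (L/(nπ))² → 0, so a(u_n,u_n)/||u_n||_{H^1}² → 1. Hence the optimal constant is α = 1.
Therefore α = 1.
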